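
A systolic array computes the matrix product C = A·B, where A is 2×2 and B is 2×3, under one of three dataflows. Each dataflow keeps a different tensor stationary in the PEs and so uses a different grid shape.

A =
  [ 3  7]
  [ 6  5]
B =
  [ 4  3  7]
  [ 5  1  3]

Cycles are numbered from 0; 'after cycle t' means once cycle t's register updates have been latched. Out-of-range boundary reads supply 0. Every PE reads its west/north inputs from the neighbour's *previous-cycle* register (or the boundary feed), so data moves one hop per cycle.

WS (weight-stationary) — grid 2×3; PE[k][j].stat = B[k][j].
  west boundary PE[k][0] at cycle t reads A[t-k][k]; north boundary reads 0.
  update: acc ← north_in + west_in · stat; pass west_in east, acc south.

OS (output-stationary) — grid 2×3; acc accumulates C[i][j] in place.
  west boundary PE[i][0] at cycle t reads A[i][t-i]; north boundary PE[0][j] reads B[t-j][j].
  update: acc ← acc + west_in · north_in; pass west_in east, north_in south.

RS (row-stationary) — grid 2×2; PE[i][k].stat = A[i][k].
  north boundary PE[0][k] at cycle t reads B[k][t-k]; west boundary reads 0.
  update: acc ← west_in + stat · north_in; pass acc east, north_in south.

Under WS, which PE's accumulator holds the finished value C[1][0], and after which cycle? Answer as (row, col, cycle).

(row, col, cycle) = (1, 0, 2)

WS — PE[1][0] is where C[1][0] collects:
  [0] (1,0) acc=0 (h:0 v:0)
  [1] (1,0) acc=47 (h:7 v:47)
  [2] (1,0) acc=49 (h:5 v:49)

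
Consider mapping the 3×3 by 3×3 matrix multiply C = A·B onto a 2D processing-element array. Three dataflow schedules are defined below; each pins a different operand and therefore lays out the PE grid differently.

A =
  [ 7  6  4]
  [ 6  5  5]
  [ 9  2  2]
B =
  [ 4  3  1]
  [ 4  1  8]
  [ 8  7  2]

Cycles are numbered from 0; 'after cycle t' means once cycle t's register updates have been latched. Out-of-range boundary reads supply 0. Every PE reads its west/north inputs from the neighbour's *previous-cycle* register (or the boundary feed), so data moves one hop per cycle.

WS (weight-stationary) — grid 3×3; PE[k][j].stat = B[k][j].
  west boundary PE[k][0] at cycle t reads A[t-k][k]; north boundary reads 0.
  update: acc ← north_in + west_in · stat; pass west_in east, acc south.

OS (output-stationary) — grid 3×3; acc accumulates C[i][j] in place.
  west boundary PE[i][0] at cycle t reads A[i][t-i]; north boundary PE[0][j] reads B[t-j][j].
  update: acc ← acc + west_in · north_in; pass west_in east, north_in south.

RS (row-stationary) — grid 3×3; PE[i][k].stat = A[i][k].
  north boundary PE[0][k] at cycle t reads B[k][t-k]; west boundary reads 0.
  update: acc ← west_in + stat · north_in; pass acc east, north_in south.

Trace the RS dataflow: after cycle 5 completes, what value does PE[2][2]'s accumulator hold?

PE[2][2].acc = 43

RS on a 3×3 grid — tracing PE[2][2] and its feeders:
  cycle 0: PE[1][2] → acc 0, east 0, south 0
  cycle 0: PE[2][1] → acc 0, east 0, south 0
  cycle 0: PE[2][2] → acc 0, east 0, south 0
  cycle 1: PE[1][2] → acc 0, east 0, south 0
  cycle 1: PE[2][1] → acc 0, east 0, south 0
  cycle 1: PE[2][2] → acc 0, east 0, south 0
  cycle 2: PE[1][2] → acc 0, east 0, south 0
  cycle 2: PE[2][1] → acc 0, east 0, south 0
  cycle 2: PE[2][2] → acc 0, east 0, south 0
  cycle 3: PE[1][2] → acc 84, east 84, south 8
  cycle 3: PE[2][1] → acc 44, east 44, south 4
  cycle 3: PE[2][2] → acc 0, east 0, south 0
  cycle 4: PE[1][2] → acc 58, east 58, south 7
  cycle 4: PE[2][1] → acc 29, east 29, south 1
  cycle 4: PE[2][2] → acc 60, east 60, south 8
  cycle 5: PE[1][2] → acc 56, east 56, south 2
  cycle 5: PE[2][1] → acc 25, east 25, south 8
  cycle 5: PE[2][2] → acc 43, east 43, south 7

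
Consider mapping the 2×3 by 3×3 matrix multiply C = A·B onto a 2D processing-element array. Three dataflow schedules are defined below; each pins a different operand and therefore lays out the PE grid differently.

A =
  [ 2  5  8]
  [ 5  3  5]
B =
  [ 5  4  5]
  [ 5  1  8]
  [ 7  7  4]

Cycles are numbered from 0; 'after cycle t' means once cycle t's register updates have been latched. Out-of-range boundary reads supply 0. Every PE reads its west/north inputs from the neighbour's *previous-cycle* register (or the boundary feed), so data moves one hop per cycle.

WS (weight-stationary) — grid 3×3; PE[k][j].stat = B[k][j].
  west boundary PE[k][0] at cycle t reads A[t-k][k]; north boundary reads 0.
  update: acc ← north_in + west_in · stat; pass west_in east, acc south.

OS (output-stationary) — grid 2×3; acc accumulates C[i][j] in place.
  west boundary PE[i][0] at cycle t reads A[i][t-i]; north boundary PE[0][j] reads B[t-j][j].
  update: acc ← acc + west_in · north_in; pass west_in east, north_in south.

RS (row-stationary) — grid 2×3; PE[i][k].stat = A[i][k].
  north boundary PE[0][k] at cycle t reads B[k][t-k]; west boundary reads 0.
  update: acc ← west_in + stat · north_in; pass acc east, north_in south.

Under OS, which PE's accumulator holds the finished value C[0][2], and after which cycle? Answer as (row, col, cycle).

(row, col, cycle) = (0, 2, 4)

OS — PE[0][2] is where C[0][2] collects:
  c0 r0c2: 0 / 0 / 0
  c1 r0c2: 0 / 0 / 0
  c2 r0c2: 10 / 2 / 5
  c3 r0c2: 50 / 5 / 8
  c4 r0c2: 82 / 8 / 4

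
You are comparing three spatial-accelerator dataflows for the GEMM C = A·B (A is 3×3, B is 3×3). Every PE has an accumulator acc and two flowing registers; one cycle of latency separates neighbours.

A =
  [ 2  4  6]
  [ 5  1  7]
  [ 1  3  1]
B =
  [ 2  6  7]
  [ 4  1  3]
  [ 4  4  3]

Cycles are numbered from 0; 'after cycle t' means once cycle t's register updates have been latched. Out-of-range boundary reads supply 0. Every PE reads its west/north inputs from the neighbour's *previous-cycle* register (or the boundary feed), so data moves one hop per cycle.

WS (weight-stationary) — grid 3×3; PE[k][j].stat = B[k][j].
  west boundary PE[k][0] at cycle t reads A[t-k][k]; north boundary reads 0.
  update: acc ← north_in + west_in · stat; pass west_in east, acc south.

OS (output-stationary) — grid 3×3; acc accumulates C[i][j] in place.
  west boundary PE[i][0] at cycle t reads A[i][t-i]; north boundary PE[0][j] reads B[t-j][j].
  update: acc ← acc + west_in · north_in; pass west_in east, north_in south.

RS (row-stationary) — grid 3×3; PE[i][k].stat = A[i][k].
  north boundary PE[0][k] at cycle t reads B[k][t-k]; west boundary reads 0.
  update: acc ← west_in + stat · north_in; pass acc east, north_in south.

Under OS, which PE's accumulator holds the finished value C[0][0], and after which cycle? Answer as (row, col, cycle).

(row, col, cycle) = (0, 0, 2)

Under OS, C[0][0] lands at PE[0][0]:
  after 0 — PE[0][0] acc=4, pass-E 2, pass-S 2
  after 1 — PE[0][0] acc=20, pass-E 4, pass-S 4
  after 2 — PE[0][0] acc=44, pass-E 6, pass-S 4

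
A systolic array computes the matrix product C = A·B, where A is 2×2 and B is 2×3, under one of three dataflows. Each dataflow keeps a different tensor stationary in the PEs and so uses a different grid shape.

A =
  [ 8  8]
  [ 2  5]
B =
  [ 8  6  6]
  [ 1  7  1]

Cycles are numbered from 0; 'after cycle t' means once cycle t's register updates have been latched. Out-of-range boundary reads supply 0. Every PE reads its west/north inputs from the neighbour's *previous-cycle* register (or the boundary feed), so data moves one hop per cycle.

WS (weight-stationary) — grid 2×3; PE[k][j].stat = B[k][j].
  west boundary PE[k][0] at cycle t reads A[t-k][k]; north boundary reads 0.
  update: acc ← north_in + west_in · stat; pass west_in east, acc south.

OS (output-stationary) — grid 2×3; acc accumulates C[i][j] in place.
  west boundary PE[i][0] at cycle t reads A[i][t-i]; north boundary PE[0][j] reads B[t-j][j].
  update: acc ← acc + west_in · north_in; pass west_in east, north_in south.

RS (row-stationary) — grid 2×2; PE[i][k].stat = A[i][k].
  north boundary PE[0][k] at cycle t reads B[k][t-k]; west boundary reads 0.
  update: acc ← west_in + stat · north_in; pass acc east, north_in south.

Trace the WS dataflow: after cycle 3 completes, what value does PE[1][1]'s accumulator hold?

WS 2×3: PE[1][1] cycle-by-cycle (with neighbour feeds):
  [0] (0,1) acc=0 (h:0 v:0)
  [0] (1,0) acc=0 (h:0 v:0)
  [0] (1,1) acc=0 (h:0 v:0)
  [1] (0,1) acc=48 (h:8 v:48)
  [1] (1,0) acc=72 (h:8 v:72)
  [1] (1,1) acc=0 (h:0 v:0)
  [2] (0,1) acc=12 (h:2 v:12)
  [2] (1,0) acc=21 (h:5 v:21)
  [2] (1,1) acc=104 (h:8 v:104)
  [3] (0,1) acc=0 (h:0 v:0)
  [3] (1,0) acc=0 (h:0 v:0)
  [3] (1,1) acc=47 (h:5 v:47)

PE[1][1].acc = 47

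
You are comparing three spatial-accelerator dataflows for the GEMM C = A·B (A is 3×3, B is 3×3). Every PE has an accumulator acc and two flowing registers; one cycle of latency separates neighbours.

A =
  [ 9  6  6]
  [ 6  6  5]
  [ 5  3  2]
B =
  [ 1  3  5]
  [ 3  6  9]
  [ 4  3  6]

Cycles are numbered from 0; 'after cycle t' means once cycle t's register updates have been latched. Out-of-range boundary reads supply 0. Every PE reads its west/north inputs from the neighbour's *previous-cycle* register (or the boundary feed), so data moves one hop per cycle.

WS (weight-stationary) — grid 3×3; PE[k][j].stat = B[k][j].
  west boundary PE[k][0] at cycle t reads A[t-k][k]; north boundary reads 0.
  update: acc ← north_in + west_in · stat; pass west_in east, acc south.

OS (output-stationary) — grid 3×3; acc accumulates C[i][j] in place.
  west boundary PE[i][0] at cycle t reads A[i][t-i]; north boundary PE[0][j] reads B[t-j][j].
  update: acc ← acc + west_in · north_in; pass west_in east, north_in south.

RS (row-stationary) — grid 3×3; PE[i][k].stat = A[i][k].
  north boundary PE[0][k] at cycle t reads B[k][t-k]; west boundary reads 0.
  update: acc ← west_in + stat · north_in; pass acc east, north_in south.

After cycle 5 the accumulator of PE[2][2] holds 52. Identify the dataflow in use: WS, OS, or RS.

dataflow = OS

— WS: 3×3; PE[2][2] trace:
  after 0 — PE[2][2] acc=0, pass-E 0, pass-S 0
  after 1 — PE[2][2] acc=0, pass-E 0, pass-S 0
  after 2 — PE[2][2] acc=0, pass-E 0, pass-S 0
  after 3 — PE[2][2] acc=0, pass-E 0, pass-S 0
  after 4 — PE[2][2] acc=135, pass-E 6, pass-S 135
  after 5 — PE[2][2] acc=114, pass-E 5, pass-S 114
— OS: 3×3; PE[2][2] trace:
  after 0 — PE[2][2] acc=0, pass-E 0, pass-S 0
  after 1 — PE[2][2] acc=0, pass-E 0, pass-S 0
  after 2 — PE[2][2] acc=0, pass-E 0, pass-S 0
  after 3 — PE[2][2] acc=0, pass-E 0, pass-S 0
  after 4 — PE[2][2] acc=25, pass-E 5, pass-S 5
  after 5 — PE[2][2] acc=52, pass-E 3, pass-S 9
— RS: 3×3; PE[2][2] trace:
  after 0 — PE[2][2] acc=0, pass-E 0, pass-S 0
  after 1 — PE[2][2] acc=0, pass-E 0, pass-S 0
  after 2 — PE[2][2] acc=0, pass-E 0, pass-S 0
  after 3 — PE[2][2] acc=0, pass-E 0, pass-S 0
  after 4 — PE[2][2] acc=22, pass-E 22, pass-S 4
  after 5 — PE[2][2] acc=39, pass-E 39, pass-S 3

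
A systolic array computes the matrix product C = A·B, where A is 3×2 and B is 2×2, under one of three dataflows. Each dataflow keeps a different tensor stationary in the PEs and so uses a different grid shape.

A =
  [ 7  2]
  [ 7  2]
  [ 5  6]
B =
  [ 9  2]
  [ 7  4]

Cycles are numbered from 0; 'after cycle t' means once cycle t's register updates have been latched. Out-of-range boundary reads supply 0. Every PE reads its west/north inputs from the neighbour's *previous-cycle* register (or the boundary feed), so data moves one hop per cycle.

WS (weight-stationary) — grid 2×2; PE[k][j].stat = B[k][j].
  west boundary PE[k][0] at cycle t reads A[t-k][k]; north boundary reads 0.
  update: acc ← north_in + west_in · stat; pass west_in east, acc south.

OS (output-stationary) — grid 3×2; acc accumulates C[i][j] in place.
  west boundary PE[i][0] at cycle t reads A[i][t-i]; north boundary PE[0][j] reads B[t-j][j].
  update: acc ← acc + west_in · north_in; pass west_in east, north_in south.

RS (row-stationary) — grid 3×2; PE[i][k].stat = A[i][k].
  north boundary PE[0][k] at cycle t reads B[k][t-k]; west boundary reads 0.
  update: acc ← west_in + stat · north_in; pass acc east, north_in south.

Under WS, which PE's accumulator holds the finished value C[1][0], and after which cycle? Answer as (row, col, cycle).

Under WS, C[1][0] lands at PE[1][0]:
  step 0 · PE1,0: acc=0; fwd→0 fwd↓0
  step 1 · PE1,0: acc=77; fwd→2 fwd↓77
  step 2 · PE1,0: acc=77; fwd→2 fwd↓77

(row, col, cycle) = (1, 0, 2)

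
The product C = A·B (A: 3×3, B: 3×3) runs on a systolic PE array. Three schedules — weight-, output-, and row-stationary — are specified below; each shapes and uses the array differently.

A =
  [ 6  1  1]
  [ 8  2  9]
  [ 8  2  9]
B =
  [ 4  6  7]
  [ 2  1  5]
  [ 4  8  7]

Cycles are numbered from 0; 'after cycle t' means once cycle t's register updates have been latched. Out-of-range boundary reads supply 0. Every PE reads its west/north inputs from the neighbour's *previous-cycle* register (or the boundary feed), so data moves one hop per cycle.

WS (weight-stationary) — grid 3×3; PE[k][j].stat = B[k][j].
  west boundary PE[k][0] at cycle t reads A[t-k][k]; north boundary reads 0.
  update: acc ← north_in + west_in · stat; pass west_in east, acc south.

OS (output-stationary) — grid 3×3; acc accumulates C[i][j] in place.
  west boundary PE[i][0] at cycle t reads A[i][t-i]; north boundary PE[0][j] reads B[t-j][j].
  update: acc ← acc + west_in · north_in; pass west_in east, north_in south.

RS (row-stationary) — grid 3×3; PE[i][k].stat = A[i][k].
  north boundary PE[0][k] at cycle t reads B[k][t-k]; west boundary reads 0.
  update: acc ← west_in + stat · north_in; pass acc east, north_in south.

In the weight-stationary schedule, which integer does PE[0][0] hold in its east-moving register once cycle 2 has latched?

WS (3×3). Following PE[0][0] plus its west/north inputs:
  0: (0,0).acc=24  regs=<6,24>
  1: (0,0).acc=32  regs=<8,32>
  2: (0,0).acc=32  regs=<8,32>

register = 8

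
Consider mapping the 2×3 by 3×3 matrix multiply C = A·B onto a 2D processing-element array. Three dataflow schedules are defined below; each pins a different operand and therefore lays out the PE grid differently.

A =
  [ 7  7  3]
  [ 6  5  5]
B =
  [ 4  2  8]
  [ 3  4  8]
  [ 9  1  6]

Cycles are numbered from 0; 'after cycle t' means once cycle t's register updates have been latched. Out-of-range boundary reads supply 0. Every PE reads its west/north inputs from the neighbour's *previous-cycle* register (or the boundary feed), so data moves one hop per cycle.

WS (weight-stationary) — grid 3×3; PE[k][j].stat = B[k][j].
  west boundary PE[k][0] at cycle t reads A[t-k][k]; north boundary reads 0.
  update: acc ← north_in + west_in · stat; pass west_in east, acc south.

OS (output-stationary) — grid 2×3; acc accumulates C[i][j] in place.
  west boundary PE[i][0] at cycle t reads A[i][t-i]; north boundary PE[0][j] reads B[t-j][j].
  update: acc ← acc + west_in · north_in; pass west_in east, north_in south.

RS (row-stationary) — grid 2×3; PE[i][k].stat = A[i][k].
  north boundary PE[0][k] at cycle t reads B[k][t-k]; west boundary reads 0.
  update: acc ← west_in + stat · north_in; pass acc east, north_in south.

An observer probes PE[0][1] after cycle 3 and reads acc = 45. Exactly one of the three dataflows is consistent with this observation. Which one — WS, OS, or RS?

WS (3×3 grid), PE[0][1]:
  t=0 PE[0][1]: acc=0 h=0 v=0
  t=1 PE[0][1]: acc=14 h=7 v=14
  t=2 PE[0][1]: acc=12 h=6 v=12
  t=3 PE[0][1]: acc=0 h=0 v=0
OS (2×3 grid), PE[0][1]:
  t=0 PE[0][1]: acc=0 h=0 v=0
  t=1 PE[0][1]: acc=14 h=7 v=2
  t=2 PE[0][1]: acc=42 h=7 v=4
  t=3 PE[0][1]: acc=45 h=3 v=1
RS (2×3 grid), PE[0][1]:
  t=0 PE[0][1]: acc=0 h=0 v=0
  t=1 PE[0][1]: acc=49 h=49 v=3
  t=2 PE[0][1]: acc=42 h=42 v=4
  t=3 PE[0][1]: acc=112 h=112 v=8

dataflow = OS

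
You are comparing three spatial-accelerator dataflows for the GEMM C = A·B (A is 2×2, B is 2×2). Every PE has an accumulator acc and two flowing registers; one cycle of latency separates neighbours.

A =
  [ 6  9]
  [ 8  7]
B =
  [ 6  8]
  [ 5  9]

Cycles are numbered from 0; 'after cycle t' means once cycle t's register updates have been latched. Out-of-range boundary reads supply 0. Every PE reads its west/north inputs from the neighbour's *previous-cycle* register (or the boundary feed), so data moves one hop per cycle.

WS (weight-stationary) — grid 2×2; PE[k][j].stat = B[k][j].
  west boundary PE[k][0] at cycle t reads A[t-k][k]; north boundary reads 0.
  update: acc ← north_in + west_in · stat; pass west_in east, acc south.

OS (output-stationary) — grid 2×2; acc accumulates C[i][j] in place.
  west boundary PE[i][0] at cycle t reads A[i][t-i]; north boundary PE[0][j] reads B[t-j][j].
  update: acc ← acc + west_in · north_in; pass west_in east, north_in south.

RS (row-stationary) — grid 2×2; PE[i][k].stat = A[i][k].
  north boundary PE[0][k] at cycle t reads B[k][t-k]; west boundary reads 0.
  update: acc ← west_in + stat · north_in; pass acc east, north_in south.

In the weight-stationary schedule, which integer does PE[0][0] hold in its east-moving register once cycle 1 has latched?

register = 8

WS (2×2). Following PE[0][0] plus its west/north inputs:
  after 0 — PE[0][0] acc=36, pass-E 6, pass-S 36
  after 1 — PE[0][0] acc=48, pass-E 8, pass-S 48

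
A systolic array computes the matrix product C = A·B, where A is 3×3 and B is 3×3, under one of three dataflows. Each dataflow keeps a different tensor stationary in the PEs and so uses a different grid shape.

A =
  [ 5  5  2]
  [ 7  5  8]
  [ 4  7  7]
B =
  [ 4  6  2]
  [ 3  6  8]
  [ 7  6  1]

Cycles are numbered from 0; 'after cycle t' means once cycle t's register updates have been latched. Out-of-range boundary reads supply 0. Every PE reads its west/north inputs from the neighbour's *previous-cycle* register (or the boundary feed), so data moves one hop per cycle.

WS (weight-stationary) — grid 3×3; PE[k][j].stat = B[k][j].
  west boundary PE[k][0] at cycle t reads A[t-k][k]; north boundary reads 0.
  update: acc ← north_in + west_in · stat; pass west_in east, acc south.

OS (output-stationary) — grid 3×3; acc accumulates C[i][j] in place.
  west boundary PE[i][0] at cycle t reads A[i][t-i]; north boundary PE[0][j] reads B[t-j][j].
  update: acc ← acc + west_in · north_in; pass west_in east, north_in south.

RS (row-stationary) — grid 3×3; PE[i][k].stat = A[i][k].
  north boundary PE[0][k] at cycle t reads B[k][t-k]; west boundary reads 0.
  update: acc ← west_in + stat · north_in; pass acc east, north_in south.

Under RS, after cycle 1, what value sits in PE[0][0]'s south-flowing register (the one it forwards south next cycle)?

register = 6

Tracing RS — 3×3 array, target PE[0][0]:
  after 0 — PE[0][0] acc=20, pass-E 20, pass-S 4
  after 1 — PE[0][0] acc=30, pass-E 30, pass-S 6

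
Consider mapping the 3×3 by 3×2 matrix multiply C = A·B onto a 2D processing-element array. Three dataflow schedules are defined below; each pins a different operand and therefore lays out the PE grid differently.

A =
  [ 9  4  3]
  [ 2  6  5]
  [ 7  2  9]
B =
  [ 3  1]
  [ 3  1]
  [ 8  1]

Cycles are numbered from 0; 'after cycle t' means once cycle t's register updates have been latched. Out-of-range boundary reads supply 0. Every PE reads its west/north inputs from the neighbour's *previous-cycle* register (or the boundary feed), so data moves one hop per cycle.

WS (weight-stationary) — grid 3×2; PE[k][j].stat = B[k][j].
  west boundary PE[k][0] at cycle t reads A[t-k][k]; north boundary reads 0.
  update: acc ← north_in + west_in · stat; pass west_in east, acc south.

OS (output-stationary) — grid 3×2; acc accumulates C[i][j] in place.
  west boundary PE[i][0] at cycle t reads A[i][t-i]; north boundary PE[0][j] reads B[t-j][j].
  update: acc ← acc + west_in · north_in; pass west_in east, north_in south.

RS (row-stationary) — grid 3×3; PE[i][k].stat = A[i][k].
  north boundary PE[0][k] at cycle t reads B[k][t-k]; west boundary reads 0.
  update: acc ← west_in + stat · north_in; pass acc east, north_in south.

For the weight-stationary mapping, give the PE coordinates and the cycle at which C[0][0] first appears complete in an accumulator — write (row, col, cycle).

(row, col, cycle) = (2, 0, 2)

Under WS, C[0][0] lands at PE[2][0]:
  0: (2,0).acc=0  regs=<0,0>
  1: (2,0).acc=0  regs=<0,0>
  2: (2,0).acc=63  regs=<3,63>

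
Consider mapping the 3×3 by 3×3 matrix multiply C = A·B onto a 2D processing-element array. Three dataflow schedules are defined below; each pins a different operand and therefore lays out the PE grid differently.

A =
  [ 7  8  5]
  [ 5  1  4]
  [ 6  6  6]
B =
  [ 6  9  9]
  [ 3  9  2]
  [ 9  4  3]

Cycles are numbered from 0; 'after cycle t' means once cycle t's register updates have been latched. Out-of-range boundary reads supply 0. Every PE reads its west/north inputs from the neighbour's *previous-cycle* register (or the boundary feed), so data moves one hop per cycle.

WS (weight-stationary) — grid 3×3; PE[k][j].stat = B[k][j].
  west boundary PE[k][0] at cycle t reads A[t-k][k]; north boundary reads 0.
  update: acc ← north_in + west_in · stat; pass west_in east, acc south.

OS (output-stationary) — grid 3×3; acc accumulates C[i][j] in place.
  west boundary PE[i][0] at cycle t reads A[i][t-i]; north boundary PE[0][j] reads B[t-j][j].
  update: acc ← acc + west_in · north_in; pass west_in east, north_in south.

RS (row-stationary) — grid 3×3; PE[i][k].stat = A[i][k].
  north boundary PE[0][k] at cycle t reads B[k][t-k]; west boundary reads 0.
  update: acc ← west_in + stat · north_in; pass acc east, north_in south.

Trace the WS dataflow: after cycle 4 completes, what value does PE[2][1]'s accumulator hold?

WS 3×3: PE[2][1] cycle-by-cycle (with neighbour feeds):
  after 0 — PE[1][1] acc=0, pass-E 0, pass-S 0
  after 0 — PE[2][0] acc=0, pass-E 0, pass-S 0
  after 0 — PE[2][1] acc=0, pass-E 0, pass-S 0
  after 1 — PE[1][1] acc=0, pass-E 0, pass-S 0
  after 1 — PE[2][0] acc=0, pass-E 0, pass-S 0
  after 1 — PE[2][1] acc=0, pass-E 0, pass-S 0
  after 2 — PE[1][1] acc=135, pass-E 8, pass-S 135
  after 2 — PE[2][0] acc=111, pass-E 5, pass-S 111
  after 2 — PE[2][1] acc=0, pass-E 0, pass-S 0
  after 3 — PE[1][1] acc=54, pass-E 1, pass-S 54
  after 3 — PE[2][0] acc=69, pass-E 4, pass-S 69
  after 3 — PE[2][1] acc=155, pass-E 5, pass-S 155
  after 4 — PE[1][1] acc=108, pass-E 6, pass-S 108
  after 4 — PE[2][0] acc=108, pass-E 6, pass-S 108
  after 4 — PE[2][1] acc=70, pass-E 4, pass-S 70

PE[2][1].acc = 70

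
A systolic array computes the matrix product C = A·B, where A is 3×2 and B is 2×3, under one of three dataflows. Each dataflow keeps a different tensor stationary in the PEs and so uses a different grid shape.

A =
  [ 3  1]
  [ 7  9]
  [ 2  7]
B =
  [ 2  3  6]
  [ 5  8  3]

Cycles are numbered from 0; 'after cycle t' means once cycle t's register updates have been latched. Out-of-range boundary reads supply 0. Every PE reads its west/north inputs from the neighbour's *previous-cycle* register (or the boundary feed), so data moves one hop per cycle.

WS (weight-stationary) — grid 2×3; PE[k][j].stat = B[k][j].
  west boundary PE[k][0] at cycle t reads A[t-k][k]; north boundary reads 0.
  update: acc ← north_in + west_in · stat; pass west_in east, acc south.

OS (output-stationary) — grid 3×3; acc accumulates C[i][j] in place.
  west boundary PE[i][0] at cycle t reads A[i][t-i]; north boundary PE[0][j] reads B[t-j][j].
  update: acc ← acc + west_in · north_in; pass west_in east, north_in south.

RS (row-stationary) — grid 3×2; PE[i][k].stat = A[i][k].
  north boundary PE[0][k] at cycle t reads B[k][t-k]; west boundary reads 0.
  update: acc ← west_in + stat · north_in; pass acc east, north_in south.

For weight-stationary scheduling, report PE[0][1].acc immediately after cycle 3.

PE[0][1].acc = 6

WS on a 2×3 grid — tracing PE[0][1] and its feeders:
  0: (0,0).acc=6  regs=<3,6>
  0: (0,1).acc=0  regs=<0,0>
  1: (0,0).acc=14  regs=<7,14>
  1: (0,1).acc=9  regs=<3,9>
  2: (0,0).acc=4  regs=<2,4>
  2: (0,1).acc=21  regs=<7,21>
  3: (0,0).acc=0  regs=<0,0>
  3: (0,1).acc=6  regs=<2,6>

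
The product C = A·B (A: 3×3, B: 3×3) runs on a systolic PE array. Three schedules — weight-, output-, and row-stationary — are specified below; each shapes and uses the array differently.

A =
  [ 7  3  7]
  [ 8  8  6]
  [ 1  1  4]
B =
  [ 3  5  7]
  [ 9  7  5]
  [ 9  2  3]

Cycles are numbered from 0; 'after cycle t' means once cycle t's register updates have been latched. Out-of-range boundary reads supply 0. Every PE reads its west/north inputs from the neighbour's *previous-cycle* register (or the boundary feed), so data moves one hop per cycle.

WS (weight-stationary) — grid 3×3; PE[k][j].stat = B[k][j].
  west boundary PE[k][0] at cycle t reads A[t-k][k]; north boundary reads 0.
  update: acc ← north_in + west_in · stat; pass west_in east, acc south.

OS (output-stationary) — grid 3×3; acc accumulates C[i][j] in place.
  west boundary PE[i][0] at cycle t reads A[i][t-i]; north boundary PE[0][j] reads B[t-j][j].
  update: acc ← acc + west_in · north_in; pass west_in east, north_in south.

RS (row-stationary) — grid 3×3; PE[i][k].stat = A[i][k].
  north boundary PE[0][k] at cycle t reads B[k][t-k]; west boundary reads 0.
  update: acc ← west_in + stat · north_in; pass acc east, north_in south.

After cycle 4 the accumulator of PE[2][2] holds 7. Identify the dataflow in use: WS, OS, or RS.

WS (3×3 grid), PE[2][2]:
  0: (2,2).acc=0  regs=<0,0>
  1: (2,2).acc=0  regs=<0,0>
  2: (2,2).acc=0  regs=<0,0>
  3: (2,2).acc=0  regs=<0,0>
  4: (2,2).acc=85  regs=<7,85>
OS (3×3 grid), PE[2][2]:
  0: (2,2).acc=0  regs=<0,0>
  1: (2,2).acc=0  regs=<0,0>
  2: (2,2).acc=0  regs=<0,0>
  3: (2,2).acc=0  regs=<0,0>
  4: (2,2).acc=7  regs=<1,7>
RS (3×3 grid), PE[2][2]:
  0: (2,2).acc=0  regs=<0,0>
  1: (2,2).acc=0  regs=<0,0>
  2: (2,2).acc=0  regs=<0,0>
  3: (2,2).acc=0  regs=<0,0>
  4: (2,2).acc=48  regs=<48,9>

dataflow = OS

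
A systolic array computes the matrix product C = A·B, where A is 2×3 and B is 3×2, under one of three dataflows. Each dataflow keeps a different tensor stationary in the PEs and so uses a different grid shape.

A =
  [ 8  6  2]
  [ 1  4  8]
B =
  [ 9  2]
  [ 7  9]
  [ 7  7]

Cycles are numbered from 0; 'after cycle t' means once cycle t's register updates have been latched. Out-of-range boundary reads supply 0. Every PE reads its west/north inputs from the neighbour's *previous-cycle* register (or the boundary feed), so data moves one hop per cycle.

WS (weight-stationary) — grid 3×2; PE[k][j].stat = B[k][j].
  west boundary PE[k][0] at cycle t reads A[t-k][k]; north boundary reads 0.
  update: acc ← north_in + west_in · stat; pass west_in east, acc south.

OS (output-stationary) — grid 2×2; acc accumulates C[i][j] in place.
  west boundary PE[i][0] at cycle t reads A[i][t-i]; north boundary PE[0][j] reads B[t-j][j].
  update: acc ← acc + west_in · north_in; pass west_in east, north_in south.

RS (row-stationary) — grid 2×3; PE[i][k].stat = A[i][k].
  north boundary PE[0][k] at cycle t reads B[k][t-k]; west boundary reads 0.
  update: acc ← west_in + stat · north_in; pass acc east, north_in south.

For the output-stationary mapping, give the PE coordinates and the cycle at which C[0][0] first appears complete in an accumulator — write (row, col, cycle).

(row, col, cycle) = (0, 0, 2)

OS — PE[0][0] is where C[0][0] collects:
  [0] (0,0) acc=72 (h:8 v:9)
  [1] (0,0) acc=114 (h:6 v:7)
  [2] (0,0) acc=128 (h:2 v:7)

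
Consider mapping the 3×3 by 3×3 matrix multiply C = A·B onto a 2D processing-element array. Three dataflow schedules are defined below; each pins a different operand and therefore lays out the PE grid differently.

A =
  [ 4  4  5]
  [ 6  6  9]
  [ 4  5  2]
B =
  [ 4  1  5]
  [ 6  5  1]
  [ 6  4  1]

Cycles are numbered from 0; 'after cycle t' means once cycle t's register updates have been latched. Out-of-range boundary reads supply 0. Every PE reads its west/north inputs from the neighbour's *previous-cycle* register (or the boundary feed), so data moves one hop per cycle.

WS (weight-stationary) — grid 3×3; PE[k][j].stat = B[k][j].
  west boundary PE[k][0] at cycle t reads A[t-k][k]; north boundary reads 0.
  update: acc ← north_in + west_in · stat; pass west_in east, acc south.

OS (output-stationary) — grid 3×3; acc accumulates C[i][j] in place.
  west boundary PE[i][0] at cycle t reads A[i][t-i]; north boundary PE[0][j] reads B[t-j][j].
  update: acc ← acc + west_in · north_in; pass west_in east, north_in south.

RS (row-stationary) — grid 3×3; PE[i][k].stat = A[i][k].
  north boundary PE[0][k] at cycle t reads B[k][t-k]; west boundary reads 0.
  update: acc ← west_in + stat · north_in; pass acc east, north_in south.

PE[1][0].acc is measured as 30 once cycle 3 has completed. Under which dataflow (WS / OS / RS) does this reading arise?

dataflow = RS

Under WS (3×3), PE[1][0]:
  after 0 — PE[1][0] acc=0, pass-E 0, pass-S 0
  after 1 — PE[1][0] acc=40, pass-E 4, pass-S 40
  after 2 — PE[1][0] acc=60, pass-E 6, pass-S 60
  after 3 — PE[1][0] acc=46, pass-E 5, pass-S 46
Under OS (3×3), PE[1][0]:
  after 0 — PE[1][0] acc=0, pass-E 0, pass-S 0
  after 1 — PE[1][0] acc=24, pass-E 6, pass-S 4
  after 2 — PE[1][0] acc=60, pass-E 6, pass-S 6
  after 3 — PE[1][0] acc=114, pass-E 9, pass-S 6
Under RS (3×3), PE[1][0]:
  after 0 — PE[1][0] acc=0, pass-E 0, pass-S 0
  after 1 — PE[1][0] acc=24, pass-E 24, pass-S 4
  after 2 — PE[1][0] acc=6, pass-E 6, pass-S 1
  after 3 — PE[1][0] acc=30, pass-E 30, pass-S 5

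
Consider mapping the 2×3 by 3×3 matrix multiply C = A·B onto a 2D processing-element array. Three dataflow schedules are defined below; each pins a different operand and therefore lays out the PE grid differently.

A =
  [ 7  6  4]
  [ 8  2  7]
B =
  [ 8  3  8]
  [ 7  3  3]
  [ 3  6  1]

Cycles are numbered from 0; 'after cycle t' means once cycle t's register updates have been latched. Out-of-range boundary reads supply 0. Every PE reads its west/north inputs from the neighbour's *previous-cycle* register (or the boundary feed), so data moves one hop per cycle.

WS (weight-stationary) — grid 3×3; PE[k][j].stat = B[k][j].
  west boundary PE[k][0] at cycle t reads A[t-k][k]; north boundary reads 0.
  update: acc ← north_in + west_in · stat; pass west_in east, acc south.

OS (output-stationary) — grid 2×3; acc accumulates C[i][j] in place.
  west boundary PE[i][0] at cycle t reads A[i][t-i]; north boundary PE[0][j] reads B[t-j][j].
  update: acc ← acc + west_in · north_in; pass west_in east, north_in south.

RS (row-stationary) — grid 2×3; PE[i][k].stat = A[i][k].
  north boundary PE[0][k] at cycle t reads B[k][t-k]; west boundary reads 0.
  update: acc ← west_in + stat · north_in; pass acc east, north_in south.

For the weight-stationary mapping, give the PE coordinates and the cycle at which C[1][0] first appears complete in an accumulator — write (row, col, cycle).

WS: C[1][0] accumulates in PE[2][0]:
  step 0 · PE2,0: acc=0; fwd→0 fwd↓0
  step 1 · PE2,0: acc=0; fwd→0 fwd↓0
  step 2 · PE2,0: acc=110; fwd→4 fwd↓110
  step 3 · PE2,0: acc=99; fwd→7 fwd↓99

(row, col, cycle) = (2, 0, 3)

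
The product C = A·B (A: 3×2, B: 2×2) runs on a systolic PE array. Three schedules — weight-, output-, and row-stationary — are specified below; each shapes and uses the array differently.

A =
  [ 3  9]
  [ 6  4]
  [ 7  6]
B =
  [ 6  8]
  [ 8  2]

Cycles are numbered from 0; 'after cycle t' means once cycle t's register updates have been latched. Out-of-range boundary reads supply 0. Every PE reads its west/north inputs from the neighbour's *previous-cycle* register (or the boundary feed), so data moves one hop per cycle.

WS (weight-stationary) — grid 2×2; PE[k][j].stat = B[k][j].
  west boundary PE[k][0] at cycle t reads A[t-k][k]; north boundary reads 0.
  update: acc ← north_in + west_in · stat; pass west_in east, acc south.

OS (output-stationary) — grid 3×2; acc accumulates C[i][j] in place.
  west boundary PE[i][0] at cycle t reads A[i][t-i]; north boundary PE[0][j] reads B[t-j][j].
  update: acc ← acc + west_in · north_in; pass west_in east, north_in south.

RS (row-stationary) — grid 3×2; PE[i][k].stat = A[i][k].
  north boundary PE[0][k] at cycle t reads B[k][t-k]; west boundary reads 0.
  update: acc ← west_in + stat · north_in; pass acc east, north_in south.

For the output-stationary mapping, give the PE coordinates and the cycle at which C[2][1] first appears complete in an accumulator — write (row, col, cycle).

Under OS, C[2][1] lands at PE[2][1]:
  c0 r2c1: 0 / 0 / 0
  c1 r2c1: 0 / 0 / 0
  c2 r2c1: 0 / 0 / 0
  c3 r2c1: 56 / 7 / 8
  c4 r2c1: 68 / 6 / 2

(row, col, cycle) = (2, 1, 4)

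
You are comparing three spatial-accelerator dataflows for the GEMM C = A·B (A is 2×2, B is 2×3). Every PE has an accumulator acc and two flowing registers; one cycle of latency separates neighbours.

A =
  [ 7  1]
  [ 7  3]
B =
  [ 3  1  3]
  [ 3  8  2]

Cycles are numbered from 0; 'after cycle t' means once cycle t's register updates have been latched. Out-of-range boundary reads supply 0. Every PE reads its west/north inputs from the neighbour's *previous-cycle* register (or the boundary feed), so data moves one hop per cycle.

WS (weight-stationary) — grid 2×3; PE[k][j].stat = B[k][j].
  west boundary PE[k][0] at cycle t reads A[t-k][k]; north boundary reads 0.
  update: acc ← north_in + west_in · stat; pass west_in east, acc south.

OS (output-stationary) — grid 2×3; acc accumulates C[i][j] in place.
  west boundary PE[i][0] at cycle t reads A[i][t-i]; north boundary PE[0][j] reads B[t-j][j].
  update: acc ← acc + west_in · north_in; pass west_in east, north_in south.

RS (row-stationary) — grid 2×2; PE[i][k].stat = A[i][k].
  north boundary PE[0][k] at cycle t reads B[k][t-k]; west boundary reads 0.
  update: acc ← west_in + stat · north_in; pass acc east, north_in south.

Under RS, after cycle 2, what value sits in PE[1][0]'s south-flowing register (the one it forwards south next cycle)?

register = 1

Tracing RS — 2×2 array, target PE[1][0]:
  cycle 0: PE[0][0] → acc 21, east 21, south 3
  cycle 0: PE[1][0] → acc 0, east 0, south 0
  cycle 1: PE[0][0] → acc 7, east 7, south 1
  cycle 1: PE[1][0] → acc 21, east 21, south 3
  cycle 2: PE[0][0] → acc 21, east 21, south 3
  cycle 2: PE[1][0] → acc 7, east 7, south 1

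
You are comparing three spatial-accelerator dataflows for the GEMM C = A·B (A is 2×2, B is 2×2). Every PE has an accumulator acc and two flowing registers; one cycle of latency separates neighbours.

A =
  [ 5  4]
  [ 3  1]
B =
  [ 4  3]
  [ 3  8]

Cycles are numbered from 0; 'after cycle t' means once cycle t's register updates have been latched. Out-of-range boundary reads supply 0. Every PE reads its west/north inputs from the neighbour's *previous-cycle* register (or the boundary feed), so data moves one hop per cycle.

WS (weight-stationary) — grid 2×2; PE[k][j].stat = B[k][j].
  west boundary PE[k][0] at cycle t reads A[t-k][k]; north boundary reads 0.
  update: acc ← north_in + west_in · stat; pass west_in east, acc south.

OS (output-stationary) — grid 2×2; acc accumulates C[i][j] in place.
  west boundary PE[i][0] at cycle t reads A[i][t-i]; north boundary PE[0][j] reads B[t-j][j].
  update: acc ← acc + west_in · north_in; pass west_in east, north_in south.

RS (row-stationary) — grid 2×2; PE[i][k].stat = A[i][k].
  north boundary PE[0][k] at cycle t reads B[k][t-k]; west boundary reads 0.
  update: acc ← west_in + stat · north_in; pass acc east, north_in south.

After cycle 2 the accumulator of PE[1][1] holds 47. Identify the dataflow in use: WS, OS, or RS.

Under WS (2×2), PE[1][1]:
  [0] (1,1) acc=0 (h:0 v:0)
  [1] (1,1) acc=0 (h:0 v:0)
  [2] (1,1) acc=47 (h:4 v:47)
Under OS (2×2), PE[1][1]:
  [0] (1,1) acc=0 (h:0 v:0)
  [1] (1,1) acc=0 (h:0 v:0)
  [2] (1,1) acc=9 (h:3 v:3)
Under RS (2×2), PE[1][1]:
  [0] (1,1) acc=0 (h:0 v:0)
  [1] (1,1) acc=0 (h:0 v:0)
  [2] (1,1) acc=15 (h:15 v:3)

dataflow = WS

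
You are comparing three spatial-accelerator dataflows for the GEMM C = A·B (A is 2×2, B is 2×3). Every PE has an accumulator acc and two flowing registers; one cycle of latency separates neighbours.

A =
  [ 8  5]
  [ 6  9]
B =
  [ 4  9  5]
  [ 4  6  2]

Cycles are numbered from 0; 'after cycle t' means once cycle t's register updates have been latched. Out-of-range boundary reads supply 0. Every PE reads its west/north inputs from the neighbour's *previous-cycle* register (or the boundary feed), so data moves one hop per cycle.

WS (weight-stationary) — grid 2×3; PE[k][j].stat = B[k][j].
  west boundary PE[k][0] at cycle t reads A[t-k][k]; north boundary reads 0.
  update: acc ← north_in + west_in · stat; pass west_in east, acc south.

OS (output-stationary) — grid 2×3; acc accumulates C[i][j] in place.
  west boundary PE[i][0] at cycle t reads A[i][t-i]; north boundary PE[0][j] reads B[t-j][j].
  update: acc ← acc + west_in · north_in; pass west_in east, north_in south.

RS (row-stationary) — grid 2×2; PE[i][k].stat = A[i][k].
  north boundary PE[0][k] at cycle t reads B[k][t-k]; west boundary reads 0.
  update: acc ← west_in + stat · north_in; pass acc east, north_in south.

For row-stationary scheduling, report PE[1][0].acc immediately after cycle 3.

PE[1][0].acc = 30

RS 2×2: PE[1][0] cycle-by-cycle (with neighbour feeds):
  step 0 · PE0,0: acc=32; fwd→32 fwd↓4
  step 0 · PE1,0: acc=0; fwd→0 fwd↓0
  step 1 · PE0,0: acc=72; fwd→72 fwd↓9
  step 1 · PE1,0: acc=24; fwd→24 fwd↓4
  step 2 · PE0,0: acc=40; fwd→40 fwd↓5
  step 2 · PE1,0: acc=54; fwd→54 fwd↓9
  step 3 · PE0,0: acc=0; fwd→0 fwd↓0
  step 3 · PE1,0: acc=30; fwd→30 fwd↓5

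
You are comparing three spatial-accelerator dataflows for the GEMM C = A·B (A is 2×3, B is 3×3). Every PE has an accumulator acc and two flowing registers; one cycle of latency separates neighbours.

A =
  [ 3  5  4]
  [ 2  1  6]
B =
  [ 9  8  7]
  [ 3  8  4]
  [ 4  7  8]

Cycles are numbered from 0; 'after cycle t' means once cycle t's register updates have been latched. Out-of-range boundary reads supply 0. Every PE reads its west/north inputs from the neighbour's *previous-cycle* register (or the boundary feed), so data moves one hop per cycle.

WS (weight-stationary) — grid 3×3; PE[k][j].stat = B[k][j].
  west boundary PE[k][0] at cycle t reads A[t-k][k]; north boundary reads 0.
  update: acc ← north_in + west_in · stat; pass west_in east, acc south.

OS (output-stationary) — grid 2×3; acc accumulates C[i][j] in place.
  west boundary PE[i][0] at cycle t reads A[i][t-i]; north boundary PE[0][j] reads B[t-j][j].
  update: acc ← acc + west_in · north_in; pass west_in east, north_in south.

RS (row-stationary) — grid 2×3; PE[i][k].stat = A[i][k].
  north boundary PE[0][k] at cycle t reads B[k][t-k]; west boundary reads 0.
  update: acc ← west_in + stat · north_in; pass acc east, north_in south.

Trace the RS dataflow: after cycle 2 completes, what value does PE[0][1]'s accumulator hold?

RS on a 2×3 grid — tracing PE[0][1] and its feeders:
  cycle 0: PE[0][0] → acc 27, east 27, south 9
  cycle 0: PE[0][1] → acc 0, east 0, south 0
  cycle 1: PE[0][0] → acc 24, east 24, south 8
  cycle 1: PE[0][1] → acc 42, east 42, south 3
  cycle 2: PE[0][0] → acc 21, east 21, south 7
  cycle 2: PE[0][1] → acc 64, east 64, south 8

PE[0][1].acc = 64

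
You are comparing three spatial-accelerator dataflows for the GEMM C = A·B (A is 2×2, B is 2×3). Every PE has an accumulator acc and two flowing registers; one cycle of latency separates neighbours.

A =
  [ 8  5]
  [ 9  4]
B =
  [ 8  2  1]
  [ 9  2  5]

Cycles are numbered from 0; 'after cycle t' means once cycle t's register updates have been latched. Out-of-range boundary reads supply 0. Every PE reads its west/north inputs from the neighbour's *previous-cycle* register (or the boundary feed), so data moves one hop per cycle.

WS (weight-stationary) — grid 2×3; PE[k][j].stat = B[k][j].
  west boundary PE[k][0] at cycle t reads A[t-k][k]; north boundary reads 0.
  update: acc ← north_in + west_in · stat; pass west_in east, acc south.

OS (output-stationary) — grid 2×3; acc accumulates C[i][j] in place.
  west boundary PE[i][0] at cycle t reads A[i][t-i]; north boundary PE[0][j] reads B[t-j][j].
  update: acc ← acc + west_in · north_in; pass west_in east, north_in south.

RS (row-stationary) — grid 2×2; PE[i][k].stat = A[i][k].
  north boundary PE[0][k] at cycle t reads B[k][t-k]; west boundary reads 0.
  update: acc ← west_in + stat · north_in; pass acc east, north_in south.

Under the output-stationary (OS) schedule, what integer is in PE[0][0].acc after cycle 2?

PE[0][0].acc = 109

OS (2×3). Following PE[0][0] plus its west/north inputs:
  @0  [0,0]  acc 64  |  →8  ↓8
  @1  [0,0]  acc 109  |  →5  ↓9
  @2  [0,0]  acc 109  |  →0  ↓0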